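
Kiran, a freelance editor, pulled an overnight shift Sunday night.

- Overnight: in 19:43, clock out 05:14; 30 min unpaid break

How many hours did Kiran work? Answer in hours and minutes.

Overnight: 19:43 → midnight = 4 h 17 min; midnight → 05:14 = 5 h 14 min; span 9 h 31 min; less 30 min break → 9 h 1 min

9 h 1 min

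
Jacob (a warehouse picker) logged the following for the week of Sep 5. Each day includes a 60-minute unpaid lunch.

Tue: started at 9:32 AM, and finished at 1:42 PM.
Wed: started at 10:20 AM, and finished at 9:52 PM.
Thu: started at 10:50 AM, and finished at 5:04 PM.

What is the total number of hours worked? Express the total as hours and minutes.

Tue: 9:32 AM–1:42 PM = 4 h 10 min; less 60 min break → 3 h 10 min
Wed: 10:20 AM–9:52 PM = 11 h 32 min; less 60 min break → 10 h 32 min
Thu: 10:50 AM–5:04 PM = 6 h 14 min; less 60 min break → 5 h 14 min
Total: 3 h 10 min + 10 h 32 min + 5 h 14 min = 18 h 56 min.

18 h 56 min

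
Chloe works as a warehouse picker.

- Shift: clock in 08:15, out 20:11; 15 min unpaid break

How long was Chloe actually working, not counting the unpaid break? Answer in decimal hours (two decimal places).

11.68 hours

Shift: 08:15–20:11 = 11 h 56 min; less 15 min break → 11 h 41 min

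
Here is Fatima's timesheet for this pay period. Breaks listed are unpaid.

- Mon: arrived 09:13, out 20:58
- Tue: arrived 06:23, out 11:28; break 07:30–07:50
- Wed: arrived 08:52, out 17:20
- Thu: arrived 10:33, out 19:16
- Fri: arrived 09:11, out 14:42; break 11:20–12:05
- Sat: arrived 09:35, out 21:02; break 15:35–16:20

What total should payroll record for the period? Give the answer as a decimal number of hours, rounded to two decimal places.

49.15 hours

Mon: 09:13–20:58 = 11 h 45 min
Tue: 06:23–11:28 = 5 h 5 min; less 20 min break → 4 h 45 min
Wed: 08:52–17:20 = 8 h 28 min
Thu: 10:33–19:16 = 8 h 43 min
Fri: 09:11–14:42 = 5 h 31 min; less 45 min break → 4 h 46 min
Sat: 09:35–21:02 = 11 h 27 min; less 45 min break → 10 h 42 min
Total: 11 h 45 min + 4 h 45 min + 8 h 28 min + 8 h 43 min + 4 h 46 min + 10 h 42 min = 49 h 9 min.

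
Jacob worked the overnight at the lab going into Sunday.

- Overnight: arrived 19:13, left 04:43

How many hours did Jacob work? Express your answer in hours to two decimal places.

9.50 hours

Overnight: 19:13 → midnight = 4 h 47 min; midnight → 04:43 = 4 h 43 min; span 9 h 30 min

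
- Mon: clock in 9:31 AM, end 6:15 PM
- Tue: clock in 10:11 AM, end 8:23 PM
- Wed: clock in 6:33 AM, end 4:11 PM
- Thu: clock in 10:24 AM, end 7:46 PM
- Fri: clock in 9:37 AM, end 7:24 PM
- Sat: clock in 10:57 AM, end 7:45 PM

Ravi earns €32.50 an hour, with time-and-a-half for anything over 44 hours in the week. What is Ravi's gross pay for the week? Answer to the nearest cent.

Mon: 9:31 AM–6:15 PM = 8 h 44 min
Tue: 10:11 AM–8:23 PM = 10 h 12 min
Wed: 6:33 AM–4:11 PM = 9 h 38 min
Thu: 10:24 AM–7:46 PM = 9 h 22 min
Fri: 9:37 AM–7:24 PM = 9 h 47 min
Sat: 10:57 AM–7:45 PM = 8 h 48 min
Total worked: 56 h 31 min = 3391 min.
Regular 44 h 0 min = 2640 min at €32.50/h; overtime 12 h 31 min = 751 min at €48.75/h.
Pay = (2640 × €32.50 + 751 × €48.75) ÷ 60 = €2040.19.

€2040.19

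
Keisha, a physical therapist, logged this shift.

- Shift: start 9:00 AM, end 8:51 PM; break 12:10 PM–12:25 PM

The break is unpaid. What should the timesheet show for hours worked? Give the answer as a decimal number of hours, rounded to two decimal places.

11.60 hours

Shift: 9:00 AM–8:51 PM = 11 h 51 min; less 15 min break → 11 h 36 min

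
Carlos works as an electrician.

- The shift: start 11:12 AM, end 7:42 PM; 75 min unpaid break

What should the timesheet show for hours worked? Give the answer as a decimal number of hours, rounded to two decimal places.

The shift: 11:12 AM–7:42 PM = 8 h 30 min; less 75 min break → 7 h 15 min

7.25 hours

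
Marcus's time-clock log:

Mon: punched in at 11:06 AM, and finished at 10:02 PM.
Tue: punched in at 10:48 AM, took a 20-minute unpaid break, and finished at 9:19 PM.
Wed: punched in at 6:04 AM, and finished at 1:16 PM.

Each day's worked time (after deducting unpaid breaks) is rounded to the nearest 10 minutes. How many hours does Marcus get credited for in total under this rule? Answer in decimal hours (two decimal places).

28.33 hours

Mon: 11:06 AM–10:02 PM = 10 h 56 min → rounds to 11 h 0 min
Tue: 10:48 AM–9:19 PM = 10 h 31 min − 20 min = 10 h 11 min → rounds to 10 h 10 min
Wed: 6:04 AM–1:16 PM = 7 h 12 min → rounds to 7 h 10 min
Total credited: 28 h 20 min.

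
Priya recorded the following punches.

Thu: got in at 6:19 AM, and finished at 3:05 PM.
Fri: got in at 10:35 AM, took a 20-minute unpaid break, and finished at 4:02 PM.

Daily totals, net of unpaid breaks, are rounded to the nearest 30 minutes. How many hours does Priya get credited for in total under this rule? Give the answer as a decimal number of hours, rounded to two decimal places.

Thu: 6:19 AM–3:05 PM = 8 h 46 min → rounds to 9 h 0 min
Fri: 10:35 AM–4:02 PM = 5 h 27 min − 20 min = 5 h 7 min → rounds to 5 h 0 min
Total credited: 14 h 0 min.

14.00 hours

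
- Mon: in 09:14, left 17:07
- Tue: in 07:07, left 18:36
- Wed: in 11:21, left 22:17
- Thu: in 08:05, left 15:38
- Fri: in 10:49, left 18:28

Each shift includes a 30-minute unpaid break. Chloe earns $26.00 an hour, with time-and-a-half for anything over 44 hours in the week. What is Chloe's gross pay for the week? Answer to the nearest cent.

Mon: 09:14–17:07 = 7 h 53 min; less 30 min break → 7 h 23 min
Tue: 07:07–18:36 = 11 h 29 min; less 30 min break → 10 h 59 min
Wed: 11:21–22:17 = 10 h 56 min; less 30 min break → 10 h 26 min
Thu: 08:05–15:38 = 7 h 33 min; less 30 min break → 7 h 3 min
Fri: 10:49–18:28 = 7 h 39 min; less 30 min break → 7 h 9 min
Total worked: 43 h 0 min = 2580 min.
Regular 43 h 0 min = 2580 min at $26.00/h; overtime 0 h 0 min = 0 min at $39.00/h.
Pay = (2580 × $26.00 + 0 × $39.00) ÷ 60 = $1118.00.

$1118.00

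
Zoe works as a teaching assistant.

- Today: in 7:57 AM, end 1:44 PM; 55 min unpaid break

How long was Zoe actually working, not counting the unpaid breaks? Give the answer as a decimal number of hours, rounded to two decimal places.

4.87 hours

Today: 7:57 AM–1:44 PM = 5 h 47 min; less 55 min break → 4 h 52 min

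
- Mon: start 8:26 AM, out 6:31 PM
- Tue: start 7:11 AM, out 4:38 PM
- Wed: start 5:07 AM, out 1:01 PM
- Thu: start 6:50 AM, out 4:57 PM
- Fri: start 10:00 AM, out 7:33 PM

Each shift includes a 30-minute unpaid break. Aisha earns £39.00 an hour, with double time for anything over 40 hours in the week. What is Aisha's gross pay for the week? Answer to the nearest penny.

£1918.80

Mon: 8:26 AM–6:31 PM = 10 h 5 min; less 30 min break → 9 h 35 min
Tue: 7:11 AM–4:38 PM = 9 h 27 min; less 30 min break → 8 h 57 min
Wed: 5:07 AM–1:01 PM = 7 h 54 min; less 30 min break → 7 h 24 min
Thu: 6:50 AM–4:57 PM = 10 h 7 min; less 30 min break → 9 h 37 min
Fri: 10:00 AM–7:33 PM = 9 h 33 min; less 30 min break → 9 h 3 min
Total worked: 44 h 36 min = 2676 min.
Regular 40 h 0 min = 2400 min at £39.00/h; overtime 4 h 36 min = 276 min at £78.00/h.
Pay = (2400 × £39.00 + 276 × £78.00) ÷ 60 = £1918.80.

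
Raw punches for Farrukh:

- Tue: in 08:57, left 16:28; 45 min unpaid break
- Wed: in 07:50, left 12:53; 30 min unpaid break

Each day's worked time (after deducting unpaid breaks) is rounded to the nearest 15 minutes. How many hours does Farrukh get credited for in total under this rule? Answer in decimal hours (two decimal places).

Tue: 08:57–16:28 = 7 h 31 min − 45 min = 6 h 46 min → rounds to 6 h 45 min
Wed: 07:50–12:53 = 5 h 3 min − 30 min = 4 h 33 min → rounds to 4 h 30 min
Total credited: 11 h 15 min.

11.25 hours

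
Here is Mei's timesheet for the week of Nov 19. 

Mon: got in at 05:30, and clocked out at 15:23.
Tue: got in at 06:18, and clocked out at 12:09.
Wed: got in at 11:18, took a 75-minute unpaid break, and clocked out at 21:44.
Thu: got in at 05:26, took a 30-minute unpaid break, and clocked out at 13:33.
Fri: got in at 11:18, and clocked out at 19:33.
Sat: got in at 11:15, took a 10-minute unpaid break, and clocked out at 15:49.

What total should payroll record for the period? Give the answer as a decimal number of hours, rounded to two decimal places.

Mon: 05:30–15:23 = 9 h 53 min
Tue: 06:18–12:09 = 5 h 51 min
Wed: 11:18–21:44 = 10 h 26 min; less 75 min break → 9 h 11 min
Thu: 05:26–13:33 = 8 h 7 min; less 30 min break → 7 h 37 min
Fri: 11:18–19:33 = 8 h 15 min
Sat: 11:15–15:49 = 4 h 34 min; less 10 min break → 4 h 24 min
Total: 9 h 53 min + 5 h 51 min + 9 h 11 min + 7 h 37 min + 8 h 15 min + 4 h 24 min = 45 h 11 min.

45.18 hours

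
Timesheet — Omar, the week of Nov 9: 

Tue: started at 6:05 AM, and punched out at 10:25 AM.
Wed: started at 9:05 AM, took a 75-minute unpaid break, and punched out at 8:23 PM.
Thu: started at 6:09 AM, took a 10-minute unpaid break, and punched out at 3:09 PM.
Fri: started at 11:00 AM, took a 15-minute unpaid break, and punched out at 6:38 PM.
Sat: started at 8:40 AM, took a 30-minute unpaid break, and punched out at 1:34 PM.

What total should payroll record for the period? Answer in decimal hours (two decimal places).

Tue: 6:05 AM–10:25 AM = 4 h 20 min
Wed: 9:05 AM–8:23 PM = 11 h 18 min; less 75 min break → 10 h 3 min
Thu: 6:09 AM–3:09 PM = 9 h 0 min; less 10 min break → 8 h 50 min
Fri: 11:00 AM–6:38 PM = 7 h 38 min; less 15 min break → 7 h 23 min
Sat: 8:40 AM–1:34 PM = 4 h 54 min; less 30 min break → 4 h 24 min
Total: 4 h 20 min + 10 h 3 min + 8 h 50 min + 7 h 23 min + 4 h 24 min = 35 h 0 min.

35.00 hours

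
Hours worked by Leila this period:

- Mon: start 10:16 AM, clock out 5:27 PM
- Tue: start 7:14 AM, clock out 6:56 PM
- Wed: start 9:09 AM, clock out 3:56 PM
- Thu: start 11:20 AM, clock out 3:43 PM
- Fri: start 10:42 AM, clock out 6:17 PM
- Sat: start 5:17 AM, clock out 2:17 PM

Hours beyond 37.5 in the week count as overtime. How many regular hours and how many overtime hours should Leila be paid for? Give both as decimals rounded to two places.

Regular 37.50 hours, overtime 9.13 hours

Mon: 10:16 AM–5:27 PM = 7 h 11 min
Tue: 7:14 AM–6:56 PM = 11 h 42 min
Wed: 9:09 AM–3:56 PM = 6 h 47 min
Thu: 11:20 AM–3:43 PM = 4 h 23 min
Fri: 10:42 AM–6:17 PM = 7 h 35 min
Sat: 5:17 AM–2:17 PM = 9 h 0 min
Total worked: 46 h 38 min = 46.63 h.
Threshold 37.5 h → overtime 9 h 8 min, regular 37 h 30 min.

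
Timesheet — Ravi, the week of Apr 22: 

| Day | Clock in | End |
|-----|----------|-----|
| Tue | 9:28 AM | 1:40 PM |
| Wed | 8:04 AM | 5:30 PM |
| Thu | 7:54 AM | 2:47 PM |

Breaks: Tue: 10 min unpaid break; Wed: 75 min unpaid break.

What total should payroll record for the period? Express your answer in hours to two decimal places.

19.10 hours

Tue: 9:28 AM–1:40 PM = 4 h 12 min; less 10 min break → 4 h 2 min
Wed: 8:04 AM–5:30 PM = 9 h 26 min; less 75 min break → 8 h 11 min
Thu: 7:54 AM–2:47 PM = 6 h 53 min
Total: 4 h 2 min + 8 h 11 min + 6 h 53 min = 19 h 6 min.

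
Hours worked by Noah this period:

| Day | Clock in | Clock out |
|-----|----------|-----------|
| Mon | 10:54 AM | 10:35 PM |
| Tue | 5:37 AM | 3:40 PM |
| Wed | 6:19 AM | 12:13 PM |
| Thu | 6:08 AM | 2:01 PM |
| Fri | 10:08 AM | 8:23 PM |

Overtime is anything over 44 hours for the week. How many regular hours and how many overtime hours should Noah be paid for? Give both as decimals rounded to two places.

Mon: 10:54 AM–10:35 PM = 11 h 41 min
Tue: 5:37 AM–3:40 PM = 10 h 3 min
Wed: 6:19 AM–12:13 PM = 5 h 54 min
Thu: 6:08 AM–2:01 PM = 7 h 53 min
Fri: 10:08 AM–8:23 PM = 10 h 15 min
Total worked: 45 h 46 min = 45.77 h.
Threshold 44 h → overtime 1 h 46 min, regular 44 h 0 min.

Regular 44.00 hours, overtime 1.77 hours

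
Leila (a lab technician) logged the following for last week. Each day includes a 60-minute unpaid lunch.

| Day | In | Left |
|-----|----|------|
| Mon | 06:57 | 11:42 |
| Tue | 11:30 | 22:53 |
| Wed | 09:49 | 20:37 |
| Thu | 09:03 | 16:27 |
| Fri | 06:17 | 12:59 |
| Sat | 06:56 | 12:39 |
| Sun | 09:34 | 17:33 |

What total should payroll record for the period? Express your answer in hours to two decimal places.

47.73 hours

Mon: 06:57–11:42 = 4 h 45 min; less 60 min break → 3 h 45 min
Tue: 11:30–22:53 = 11 h 23 min; less 60 min break → 10 h 23 min
Wed: 09:49–20:37 = 10 h 48 min; less 60 min break → 9 h 48 min
Thu: 09:03–16:27 = 7 h 24 min; less 60 min break → 6 h 24 min
Fri: 06:17–12:59 = 6 h 42 min; less 60 min break → 5 h 42 min
Sat: 06:56–12:39 = 5 h 43 min; less 60 min break → 4 h 43 min
Sun: 09:34–17:33 = 7 h 59 min; less 60 min break → 6 h 59 min
Total: 3 h 45 min + 10 h 23 min + 9 h 48 min + 6 h 24 min + 5 h 42 min + 4 h 43 min + 6 h 59 min = 47 h 44 min.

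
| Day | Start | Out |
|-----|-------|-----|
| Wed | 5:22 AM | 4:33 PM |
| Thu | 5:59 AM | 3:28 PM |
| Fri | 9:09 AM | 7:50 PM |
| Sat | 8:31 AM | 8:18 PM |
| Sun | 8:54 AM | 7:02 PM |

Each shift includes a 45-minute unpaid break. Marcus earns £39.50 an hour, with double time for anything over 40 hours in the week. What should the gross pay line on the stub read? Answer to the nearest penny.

£2331.82

Wed: 5:22 AM–4:33 PM = 11 h 11 min; less 45 min break → 10 h 26 min
Thu: 5:59 AM–3:28 PM = 9 h 29 min; less 45 min break → 8 h 44 min
Fri: 9:09 AM–7:50 PM = 10 h 41 min; less 45 min break → 9 h 56 min
Sat: 8:31 AM–8:18 PM = 11 h 47 min; less 45 min break → 11 h 2 min
Sun: 8:54 AM–7:02 PM = 10 h 8 min; less 45 min break → 9 h 23 min
Total worked: 49 h 31 min = 2971 min.
Regular 40 h 0 min = 2400 min at £39.50/h; overtime 9 h 31 min = 571 min at £79.00/h.
Pay = (2400 × £39.50 + 571 × £79.00) ÷ 60 = £2331.82.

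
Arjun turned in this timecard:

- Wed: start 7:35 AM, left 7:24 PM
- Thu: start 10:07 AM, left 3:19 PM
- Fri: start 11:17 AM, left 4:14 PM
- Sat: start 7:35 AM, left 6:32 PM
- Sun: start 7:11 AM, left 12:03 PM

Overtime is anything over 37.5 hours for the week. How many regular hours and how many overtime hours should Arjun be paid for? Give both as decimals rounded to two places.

Regular 37.50 hours, overtime 0.28 hours

Wed: 7:35 AM–7:24 PM = 11 h 49 min
Thu: 10:07 AM–3:19 PM = 5 h 12 min
Fri: 11:17 AM–4:14 PM = 4 h 57 min
Sat: 7:35 AM–6:32 PM = 10 h 57 min
Sun: 7:11 AM–12:03 PM = 4 h 52 min
Total worked: 37 h 47 min = 37.78 h.
Threshold 37.5 h → overtime 0 h 17 min, regular 37 h 30 min.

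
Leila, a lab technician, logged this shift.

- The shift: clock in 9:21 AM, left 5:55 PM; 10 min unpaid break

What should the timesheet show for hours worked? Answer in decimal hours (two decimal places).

8.40 hours

The shift: 9:21 AM–5:55 PM = 8 h 34 min; less 10 min break → 8 h 24 min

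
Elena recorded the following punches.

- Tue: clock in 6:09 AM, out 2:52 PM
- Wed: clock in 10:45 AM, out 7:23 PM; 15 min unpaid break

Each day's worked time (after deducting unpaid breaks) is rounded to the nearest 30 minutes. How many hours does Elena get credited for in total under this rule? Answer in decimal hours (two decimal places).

17.00 hours

Tue: 6:09 AM–2:52 PM = 8 h 43 min → rounds to 8 h 30 min
Wed: 10:45 AM–7:23 PM = 8 h 38 min − 15 min = 8 h 23 min → rounds to 8 h 30 min
Total credited: 17 h 0 min.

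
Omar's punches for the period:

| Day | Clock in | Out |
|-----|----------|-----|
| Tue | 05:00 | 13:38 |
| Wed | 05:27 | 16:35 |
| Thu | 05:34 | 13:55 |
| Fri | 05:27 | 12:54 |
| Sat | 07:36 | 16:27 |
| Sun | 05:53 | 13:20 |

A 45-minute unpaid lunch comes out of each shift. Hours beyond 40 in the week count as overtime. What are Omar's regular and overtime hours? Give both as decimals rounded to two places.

Tue: 05:00–13:38 = 8 h 38 min; less 45 min break → 7 h 53 min
Wed: 05:27–16:35 = 11 h 8 min; less 45 min break → 10 h 23 min
Thu: 05:34–13:55 = 8 h 21 min; less 45 min break → 7 h 36 min
Fri: 05:27–12:54 = 7 h 27 min; less 45 min break → 6 h 42 min
Sat: 07:36–16:27 = 8 h 51 min; less 45 min break → 8 h 6 min
Sun: 05:53–13:20 = 7 h 27 min; less 45 min break → 6 h 42 min
Total worked: 47 h 22 min = 47.37 h.
Threshold 40 h → overtime 7 h 22 min, regular 40 h 0 min.

Regular 40.00 hours, overtime 7.37 hours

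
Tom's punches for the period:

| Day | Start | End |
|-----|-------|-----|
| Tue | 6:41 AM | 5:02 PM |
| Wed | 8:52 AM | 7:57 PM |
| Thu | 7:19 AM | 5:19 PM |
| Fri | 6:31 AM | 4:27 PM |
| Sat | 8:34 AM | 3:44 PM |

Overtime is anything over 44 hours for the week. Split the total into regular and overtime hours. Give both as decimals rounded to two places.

Tue: 6:41 AM–5:02 PM = 10 h 21 min
Wed: 8:52 AM–7:57 PM = 11 h 5 min
Thu: 7:19 AM–5:19 PM = 10 h 0 min
Fri: 6:31 AM–4:27 PM = 9 h 56 min
Sat: 8:34 AM–3:44 PM = 7 h 10 min
Total worked: 48 h 32 min = 48.53 h.
Threshold 44 h → overtime 4 h 32 min, regular 44 h 0 min.

Regular 44.00 hours, overtime 4.53 hours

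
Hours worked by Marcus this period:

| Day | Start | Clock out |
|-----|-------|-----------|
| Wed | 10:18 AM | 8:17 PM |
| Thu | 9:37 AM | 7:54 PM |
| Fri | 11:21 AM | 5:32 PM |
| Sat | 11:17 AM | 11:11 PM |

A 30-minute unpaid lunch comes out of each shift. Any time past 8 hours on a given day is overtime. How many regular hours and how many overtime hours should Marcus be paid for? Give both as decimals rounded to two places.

Regular 29.68 hours, overtime 6.67 hours

Wed: 10:18 AM–8:17 PM = 9 h 59 min; less 30 min break → 9 h 29 min
Thu: 9:37 AM–7:54 PM = 10 h 17 min; less 30 min break → 9 h 47 min
Fri: 11:21 AM–5:32 PM = 6 h 11 min; less 30 min break → 5 h 41 min
Sat: 11:17 AM–11:11 PM = 11 h 54 min; less 30 min break → 11 h 24 min
Wed reg 8 h 0 min / OT 1 h 29 min; Thu reg 8 h 0 min / OT 1 h 47 min; Fri reg 5 h 41 min / OT 0 h 0 min; Sat reg 8 h 0 min / OT 3 h 24 min.
Totals: regular 29 h 41 min, overtime 6 h 40 min.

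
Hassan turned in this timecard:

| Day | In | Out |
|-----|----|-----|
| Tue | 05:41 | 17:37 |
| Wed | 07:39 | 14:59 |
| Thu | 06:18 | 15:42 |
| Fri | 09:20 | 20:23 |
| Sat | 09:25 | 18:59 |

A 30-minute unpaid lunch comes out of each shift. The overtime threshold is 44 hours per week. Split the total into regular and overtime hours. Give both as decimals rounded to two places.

Tue: 05:41–17:37 = 11 h 56 min; less 30 min break → 11 h 26 min
Wed: 07:39–14:59 = 7 h 20 min; less 30 min break → 6 h 50 min
Thu: 06:18–15:42 = 9 h 24 min; less 30 min break → 8 h 54 min
Fri: 09:20–20:23 = 11 h 3 min; less 30 min break → 10 h 33 min
Sat: 09:25–18:59 = 9 h 34 min; less 30 min break → 9 h 4 min
Total worked: 46 h 47 min = 46.78 h.
Threshold 44 h → overtime 2 h 47 min, regular 44 h 0 min.

Regular 44.00 hours, overtime 2.78 hours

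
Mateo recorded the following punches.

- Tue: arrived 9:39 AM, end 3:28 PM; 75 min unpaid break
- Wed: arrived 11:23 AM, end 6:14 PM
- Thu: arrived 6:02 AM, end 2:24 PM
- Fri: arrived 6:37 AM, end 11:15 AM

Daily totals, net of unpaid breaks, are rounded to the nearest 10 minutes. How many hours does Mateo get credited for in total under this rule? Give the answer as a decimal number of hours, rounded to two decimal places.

24.33 hours

Tue: 9:39 AM–3:28 PM = 5 h 49 min − 75 min = 4 h 34 min → rounds to 4 h 30 min
Wed: 11:23 AM–6:14 PM = 6 h 51 min → rounds to 6 h 50 min
Thu: 6:02 AM–2:24 PM = 8 h 22 min → rounds to 8 h 20 min
Fri: 6:37 AM–11:15 AM = 4 h 38 min → rounds to 4 h 40 min
Total credited: 24 h 20 min.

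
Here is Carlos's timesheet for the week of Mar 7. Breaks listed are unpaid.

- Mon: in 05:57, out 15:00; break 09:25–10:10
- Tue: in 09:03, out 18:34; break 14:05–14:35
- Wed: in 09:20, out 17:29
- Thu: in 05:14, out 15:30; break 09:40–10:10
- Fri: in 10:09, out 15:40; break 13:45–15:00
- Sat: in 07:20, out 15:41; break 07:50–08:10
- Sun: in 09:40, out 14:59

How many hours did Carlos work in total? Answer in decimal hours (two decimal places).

52.83 hours

Mon: 05:57–15:00 = 9 h 3 min; less 45 min break → 8 h 18 min
Tue: 09:03–18:34 = 9 h 31 min; less 30 min break → 9 h 1 min
Wed: 09:20–17:29 = 8 h 9 min
Thu: 05:14–15:30 = 10 h 16 min; less 30 min break → 9 h 46 min
Fri: 10:09–15:40 = 5 h 31 min; less 75 min break → 4 h 16 min
Sat: 07:20–15:41 = 8 h 21 min; less 20 min break → 8 h 1 min
Sun: 09:40–14:59 = 5 h 19 min
Total: 8 h 18 min + 9 h 1 min + 8 h 9 min + 9 h 46 min + 4 h 16 min + 8 h 1 min + 5 h 19 min = 52 h 50 min.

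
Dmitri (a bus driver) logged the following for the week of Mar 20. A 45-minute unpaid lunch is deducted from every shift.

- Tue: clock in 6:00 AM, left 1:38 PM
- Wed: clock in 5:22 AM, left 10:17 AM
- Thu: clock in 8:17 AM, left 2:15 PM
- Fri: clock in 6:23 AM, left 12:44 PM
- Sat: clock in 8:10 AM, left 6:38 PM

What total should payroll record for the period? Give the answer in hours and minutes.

Tue: 6:00 AM–1:38 PM = 7 h 38 min; less 45 min break → 6 h 53 min
Wed: 5:22 AM–10:17 AM = 4 h 55 min; less 45 min break → 4 h 10 min
Thu: 8:17 AM–2:15 PM = 5 h 58 min; less 45 min break → 5 h 13 min
Fri: 6:23 AM–12:44 PM = 6 h 21 min; less 45 min break → 5 h 36 min
Sat: 8:10 AM–6:38 PM = 10 h 28 min; less 45 min break → 9 h 43 min
Total: 6 h 53 min + 4 h 10 min + 5 h 13 min + 5 h 36 min + 9 h 43 min = 31 h 35 min.

31 h 35 min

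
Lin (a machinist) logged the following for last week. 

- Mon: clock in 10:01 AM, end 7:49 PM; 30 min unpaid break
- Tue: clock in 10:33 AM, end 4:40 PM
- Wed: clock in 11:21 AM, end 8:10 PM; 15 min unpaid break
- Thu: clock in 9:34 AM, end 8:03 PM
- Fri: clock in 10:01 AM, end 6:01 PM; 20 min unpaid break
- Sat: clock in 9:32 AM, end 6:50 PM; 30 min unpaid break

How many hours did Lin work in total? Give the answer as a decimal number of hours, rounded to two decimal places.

Mon: 10:01 AM–7:49 PM = 9 h 48 min; less 30 min break → 9 h 18 min
Tue: 10:33 AM–4:40 PM = 6 h 7 min
Wed: 11:21 AM–8:10 PM = 8 h 49 min; less 15 min break → 8 h 34 min
Thu: 9:34 AM–8:03 PM = 10 h 29 min
Fri: 10:01 AM–6:01 PM = 8 h 0 min; less 20 min break → 7 h 40 min
Sat: 9:32 AM–6:50 PM = 9 h 18 min; less 30 min break → 8 h 48 min
Total: 9 h 18 min + 6 h 7 min + 8 h 34 min + 10 h 29 min + 7 h 40 min + 8 h 48 min = 50 h 56 min.

50.93 hours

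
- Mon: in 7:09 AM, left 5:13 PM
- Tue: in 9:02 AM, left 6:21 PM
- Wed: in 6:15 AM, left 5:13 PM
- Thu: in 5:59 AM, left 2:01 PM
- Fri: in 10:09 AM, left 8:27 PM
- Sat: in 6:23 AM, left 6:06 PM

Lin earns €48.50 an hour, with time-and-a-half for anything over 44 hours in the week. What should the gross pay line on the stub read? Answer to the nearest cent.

Mon: 7:09 AM–5:13 PM = 10 h 4 min
Tue: 9:02 AM–6:21 PM = 9 h 19 min
Wed: 6:15 AM–5:13 PM = 10 h 58 min
Thu: 5:59 AM–2:01 PM = 8 h 2 min
Fri: 10:09 AM–8:27 PM = 10 h 18 min
Sat: 6:23 AM–6:06 PM = 11 h 43 min
Total worked: 60 h 24 min = 3624 min.
Regular 44 h 0 min = 2640 min at €48.50/h; overtime 16 h 24 min = 984 min at €72.75/h.
Pay = (2640 × €48.50 + 984 × €72.75) ÷ 60 = €3327.10.

€3327.10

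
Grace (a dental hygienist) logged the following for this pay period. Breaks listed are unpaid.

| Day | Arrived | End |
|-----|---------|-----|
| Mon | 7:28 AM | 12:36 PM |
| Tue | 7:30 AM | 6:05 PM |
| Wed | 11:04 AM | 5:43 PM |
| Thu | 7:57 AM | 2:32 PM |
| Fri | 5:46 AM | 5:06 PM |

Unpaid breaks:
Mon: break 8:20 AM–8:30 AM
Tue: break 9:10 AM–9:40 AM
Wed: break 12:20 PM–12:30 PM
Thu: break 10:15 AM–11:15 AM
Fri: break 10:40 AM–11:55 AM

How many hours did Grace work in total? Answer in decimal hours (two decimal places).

Mon: 7:28 AM–12:36 PM = 5 h 8 min; less 10 min break → 4 h 58 min
Tue: 7:30 AM–6:05 PM = 10 h 35 min; less 30 min break → 10 h 5 min
Wed: 11:04 AM–5:43 PM = 6 h 39 min; less 10 min break → 6 h 29 min
Thu: 7:57 AM–2:32 PM = 6 h 35 min; less 60 min break → 5 h 35 min
Fri: 5:46 AM–5:06 PM = 11 h 20 min; less 75 min break → 10 h 5 min
Total: 4 h 58 min + 10 h 5 min + 6 h 29 min + 5 h 35 min + 10 h 5 min = 37 h 12 min.

37.20 hours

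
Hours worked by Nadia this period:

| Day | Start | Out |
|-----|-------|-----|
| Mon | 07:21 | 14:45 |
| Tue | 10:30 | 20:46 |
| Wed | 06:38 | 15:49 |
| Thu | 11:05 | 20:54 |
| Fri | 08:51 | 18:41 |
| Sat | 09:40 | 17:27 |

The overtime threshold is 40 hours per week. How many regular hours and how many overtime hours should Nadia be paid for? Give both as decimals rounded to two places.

Regular 40.00 hours, overtime 14.28 hours

Mon: 07:21–14:45 = 7 h 24 min
Tue: 10:30–20:46 = 10 h 16 min
Wed: 06:38–15:49 = 9 h 11 min
Thu: 11:05–20:54 = 9 h 49 min
Fri: 08:51–18:41 = 9 h 50 min
Sat: 09:40–17:27 = 7 h 47 min
Total worked: 54 h 17 min = 54.28 h.
Threshold 40 h → overtime 14 h 17 min, regular 40 h 0 min.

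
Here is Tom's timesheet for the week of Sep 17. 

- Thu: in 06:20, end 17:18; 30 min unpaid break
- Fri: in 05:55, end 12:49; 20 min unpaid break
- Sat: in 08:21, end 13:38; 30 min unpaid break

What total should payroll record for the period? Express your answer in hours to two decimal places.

Thu: 06:20–17:18 = 10 h 58 min; less 30 min break → 10 h 28 min
Fri: 05:55–12:49 = 6 h 54 min; less 20 min break → 6 h 34 min
Sat: 08:21–13:38 = 5 h 17 min; less 30 min break → 4 h 47 min
Total: 10 h 28 min + 6 h 34 min + 4 h 47 min = 21 h 49 min.

21.82 hours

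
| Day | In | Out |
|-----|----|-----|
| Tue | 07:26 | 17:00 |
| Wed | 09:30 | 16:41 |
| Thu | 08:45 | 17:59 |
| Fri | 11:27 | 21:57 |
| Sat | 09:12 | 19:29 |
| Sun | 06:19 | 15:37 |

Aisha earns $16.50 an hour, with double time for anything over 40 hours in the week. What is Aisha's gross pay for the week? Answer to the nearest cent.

$1190.20

Tue: 07:26–17:00 = 9 h 34 min
Wed: 09:30–16:41 = 7 h 11 min
Thu: 08:45–17:59 = 9 h 14 min
Fri: 11:27–21:57 = 10 h 30 min
Sat: 09:12–19:29 = 10 h 17 min
Sun: 06:19–15:37 = 9 h 18 min
Total worked: 56 h 4 min = 3364 min.
Regular 40 h 0 min = 2400 min at $16.50/h; overtime 16 h 4 min = 964 min at $33.00/h.
Pay = (2400 × $16.50 + 964 × $33.00) ÷ 60 = $1190.20.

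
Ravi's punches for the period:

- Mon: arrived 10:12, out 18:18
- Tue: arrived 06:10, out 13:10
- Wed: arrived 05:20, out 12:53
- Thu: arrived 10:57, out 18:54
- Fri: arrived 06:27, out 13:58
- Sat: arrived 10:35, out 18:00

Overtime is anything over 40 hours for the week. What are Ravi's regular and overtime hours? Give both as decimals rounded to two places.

Regular 40.00 hours, overtime 5.53 hours

Mon: 10:12–18:18 = 8 h 6 min
Tue: 06:10–13:10 = 7 h 0 min
Wed: 05:20–12:53 = 7 h 33 min
Thu: 10:57–18:54 = 7 h 57 min
Fri: 06:27–13:58 = 7 h 31 min
Sat: 10:35–18:00 = 7 h 25 min
Total worked: 45 h 32 min = 45.53 h.
Threshold 40 h → overtime 5 h 32 min, regular 40 h 0 min.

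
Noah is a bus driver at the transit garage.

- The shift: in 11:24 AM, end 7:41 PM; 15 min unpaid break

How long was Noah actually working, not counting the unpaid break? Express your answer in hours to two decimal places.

The shift: 11:24 AM–7:41 PM = 8 h 17 min; less 15 min break → 8 h 2 min

8.03 hours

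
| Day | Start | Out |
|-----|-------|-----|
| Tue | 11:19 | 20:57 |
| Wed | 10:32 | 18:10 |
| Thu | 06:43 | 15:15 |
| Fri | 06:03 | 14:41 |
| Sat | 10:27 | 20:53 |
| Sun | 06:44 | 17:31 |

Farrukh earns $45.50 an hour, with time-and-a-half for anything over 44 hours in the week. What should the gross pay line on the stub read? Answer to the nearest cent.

$2797.11

Tue: 11:19–20:57 = 9 h 38 min
Wed: 10:32–18:10 = 7 h 38 min
Thu: 06:43–15:15 = 8 h 32 min
Fri: 06:03–14:41 = 8 h 38 min
Sat: 10:27–20:53 = 10 h 26 min
Sun: 06:44–17:31 = 10 h 47 min
Total worked: 55 h 39 min = 3339 min.
Regular 44 h 0 min = 2640 min at $45.50/h; overtime 11 h 39 min = 699 min at $68.25/h.
Pay = (2640 × $45.50 + 699 × $68.25) ÷ 60 = $2797.11.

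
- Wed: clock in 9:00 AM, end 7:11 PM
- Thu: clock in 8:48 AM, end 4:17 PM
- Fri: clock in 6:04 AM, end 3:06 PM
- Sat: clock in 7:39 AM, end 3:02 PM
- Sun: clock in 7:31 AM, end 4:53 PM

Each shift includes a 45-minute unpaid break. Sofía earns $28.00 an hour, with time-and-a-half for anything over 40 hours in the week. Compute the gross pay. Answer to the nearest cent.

Wed: 9:00 AM–7:11 PM = 10 h 11 min; less 45 min break → 9 h 26 min
Thu: 8:48 AM–4:17 PM = 7 h 29 min; less 45 min break → 6 h 44 min
Fri: 6:04 AM–3:06 PM = 9 h 2 min; less 45 min break → 8 h 17 min
Sat: 7:39 AM–3:02 PM = 7 h 23 min; less 45 min break → 6 h 38 min
Sun: 7:31 AM–4:53 PM = 9 h 22 min; less 45 min break → 8 h 37 min
Total worked: 39 h 42 min = 2382 min.
Regular 39 h 42 min = 2382 min at $28.00/h; overtime 0 h 0 min = 0 min at $42.00/h.
Pay = (2382 × $28.00 + 0 × $42.00) ÷ 60 = $1111.60.

$1111.60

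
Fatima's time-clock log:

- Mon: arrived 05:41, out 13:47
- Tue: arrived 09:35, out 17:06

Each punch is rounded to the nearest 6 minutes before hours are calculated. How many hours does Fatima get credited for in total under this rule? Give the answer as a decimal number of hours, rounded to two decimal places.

Mon: in 05:41→05:42, out 13:47→13:48; 8 h 6 min
Tue: in 09:35→09:36, out 17:06→17:06; 7 h 30 min
Total credited: 15 h 36 min.

15.60 hours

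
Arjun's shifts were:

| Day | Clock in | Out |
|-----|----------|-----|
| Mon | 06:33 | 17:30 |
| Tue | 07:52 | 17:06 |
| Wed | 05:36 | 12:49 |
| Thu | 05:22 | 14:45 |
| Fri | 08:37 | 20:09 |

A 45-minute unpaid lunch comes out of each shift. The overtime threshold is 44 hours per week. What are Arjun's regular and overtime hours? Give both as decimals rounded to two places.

Regular 44.00 hours, overtime 0.57 hours

Mon: 06:33–17:30 = 10 h 57 min; less 45 min break → 10 h 12 min
Tue: 07:52–17:06 = 9 h 14 min; less 45 min break → 8 h 29 min
Wed: 05:36–12:49 = 7 h 13 min; less 45 min break → 6 h 28 min
Thu: 05:22–14:45 = 9 h 23 min; less 45 min break → 8 h 38 min
Fri: 08:37–20:09 = 11 h 32 min; less 45 min break → 10 h 47 min
Total worked: 44 h 34 min = 44.57 h.
Threshold 44 h → overtime 0 h 34 min, regular 44 h 0 min.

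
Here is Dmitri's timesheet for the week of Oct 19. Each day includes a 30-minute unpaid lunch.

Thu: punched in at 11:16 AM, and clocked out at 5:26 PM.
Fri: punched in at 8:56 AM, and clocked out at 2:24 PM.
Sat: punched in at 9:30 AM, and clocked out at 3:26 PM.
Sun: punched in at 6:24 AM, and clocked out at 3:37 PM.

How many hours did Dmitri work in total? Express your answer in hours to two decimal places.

24.78 hours

Thu: 11:16 AM–5:26 PM = 6 h 10 min; less 30 min break → 5 h 40 min
Fri: 8:56 AM–2:24 PM = 5 h 28 min; less 30 min break → 4 h 58 min
Sat: 9:30 AM–3:26 PM = 5 h 56 min; less 30 min break → 5 h 26 min
Sun: 6:24 AM–3:37 PM = 9 h 13 min; less 30 min break → 8 h 43 min
Total: 5 h 40 min + 4 h 58 min + 5 h 26 min + 8 h 43 min = 24 h 47 min.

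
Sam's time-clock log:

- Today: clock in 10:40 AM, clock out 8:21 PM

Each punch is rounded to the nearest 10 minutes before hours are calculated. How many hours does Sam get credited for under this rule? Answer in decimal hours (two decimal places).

Today: in 10:40 AM→10:40 AM, out 8:21 PM→8:20 PM; 9 h 40 min

9.67 hours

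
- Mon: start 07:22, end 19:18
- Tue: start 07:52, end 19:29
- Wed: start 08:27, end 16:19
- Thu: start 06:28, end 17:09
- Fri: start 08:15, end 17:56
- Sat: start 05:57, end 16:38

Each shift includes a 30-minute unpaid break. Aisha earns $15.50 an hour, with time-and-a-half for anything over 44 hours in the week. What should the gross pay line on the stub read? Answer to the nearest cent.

$1041.60

Mon: 07:22–19:18 = 11 h 56 min; less 30 min break → 11 h 26 min
Tue: 07:52–19:29 = 11 h 37 min; less 30 min break → 11 h 7 min
Wed: 08:27–16:19 = 7 h 52 min; less 30 min break → 7 h 22 min
Thu: 06:28–17:09 = 10 h 41 min; less 30 min break → 10 h 11 min
Fri: 08:15–17:56 = 9 h 41 min; less 30 min break → 9 h 11 min
Sat: 05:57–16:38 = 10 h 41 min; less 30 min break → 10 h 11 min
Total worked: 59 h 28 min = 3568 min.
Regular 44 h 0 min = 2640 min at $15.50/h; overtime 15 h 28 min = 928 min at $23.25/h.
Pay = (2640 × $15.50 + 928 × $23.25) ÷ 60 = $1041.60.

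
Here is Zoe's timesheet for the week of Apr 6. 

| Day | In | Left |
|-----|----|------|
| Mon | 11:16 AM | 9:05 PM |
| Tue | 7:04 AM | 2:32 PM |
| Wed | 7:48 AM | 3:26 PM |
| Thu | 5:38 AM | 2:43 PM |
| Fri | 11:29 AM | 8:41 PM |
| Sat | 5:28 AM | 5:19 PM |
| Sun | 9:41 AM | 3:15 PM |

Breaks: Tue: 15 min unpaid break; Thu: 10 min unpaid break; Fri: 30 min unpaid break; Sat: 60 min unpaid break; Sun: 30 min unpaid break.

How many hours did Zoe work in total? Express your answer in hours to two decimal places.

Mon: 11:16 AM–9:05 PM = 9 h 49 min
Tue: 7:04 AM–2:32 PM = 7 h 28 min; less 15 min break → 7 h 13 min
Wed: 7:48 AM–3:26 PM = 7 h 38 min
Thu: 5:38 AM–2:43 PM = 9 h 5 min; less 10 min break → 8 h 55 min
Fri: 11:29 AM–8:41 PM = 9 h 12 min; less 30 min break → 8 h 42 min
Sat: 5:28 AM–5:19 PM = 11 h 51 min; less 60 min break → 10 h 51 min
Sun: 9:41 AM–3:15 PM = 5 h 34 min; less 30 min break → 5 h 4 min
Total: 9 h 49 min + 7 h 13 min + 7 h 38 min + 8 h 55 min + 8 h 42 min + 10 h 51 min + 5 h 4 min = 58 h 12 min.

58.20 hours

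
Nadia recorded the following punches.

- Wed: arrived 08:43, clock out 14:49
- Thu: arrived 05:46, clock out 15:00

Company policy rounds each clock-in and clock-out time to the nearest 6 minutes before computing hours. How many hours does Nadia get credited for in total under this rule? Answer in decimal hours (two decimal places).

15.30 hours

Wed: in 08:43→08:42, out 14:49→14:48; 6 h 6 min
Thu: in 05:46→05:48, out 15:00→15:00; 9 h 12 min
Total credited: 15 h 18 min.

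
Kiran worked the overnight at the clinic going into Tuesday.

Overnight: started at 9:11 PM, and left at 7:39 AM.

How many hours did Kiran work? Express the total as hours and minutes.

Overnight: 9:11 PM → midnight = 2 h 49 min; midnight → 7:39 AM = 7 h 39 min; span 10 h 28 min

10 h 28 min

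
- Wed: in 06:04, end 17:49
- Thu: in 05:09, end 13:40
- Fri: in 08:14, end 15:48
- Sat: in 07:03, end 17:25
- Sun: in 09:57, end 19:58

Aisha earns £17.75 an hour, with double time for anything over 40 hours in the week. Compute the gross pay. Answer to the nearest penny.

Wed: 06:04–17:49 = 11 h 45 min
Thu: 05:09–13:40 = 8 h 31 min
Fri: 08:14–15:48 = 7 h 34 min
Sat: 07:03–17:25 = 10 h 22 min
Sun: 09:57–19:58 = 10 h 1 min
Total worked: 48 h 13 min = 2893 min.
Regular 40 h 0 min = 2400 min at £17.75/h; overtime 8 h 13 min = 493 min at £35.50/h.
Pay = (2400 × £17.75 + 493 × £35.50) ÷ 60 = £1001.69.

£1001.69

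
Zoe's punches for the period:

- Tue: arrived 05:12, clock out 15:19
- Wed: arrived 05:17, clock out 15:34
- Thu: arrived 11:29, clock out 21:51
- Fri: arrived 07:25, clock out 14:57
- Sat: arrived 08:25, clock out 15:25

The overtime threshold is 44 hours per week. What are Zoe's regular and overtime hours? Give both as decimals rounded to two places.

Regular 44.00 hours, overtime 1.30 hours

Tue: 05:12–15:19 = 10 h 7 min
Wed: 05:17–15:34 = 10 h 17 min
Thu: 11:29–21:51 = 10 h 22 min
Fri: 07:25–14:57 = 7 h 32 min
Sat: 08:25–15:25 = 7 h 0 min
Total worked: 45 h 18 min = 45.30 h.
Threshold 44 h → overtime 1 h 18 min, regular 44 h 0 min.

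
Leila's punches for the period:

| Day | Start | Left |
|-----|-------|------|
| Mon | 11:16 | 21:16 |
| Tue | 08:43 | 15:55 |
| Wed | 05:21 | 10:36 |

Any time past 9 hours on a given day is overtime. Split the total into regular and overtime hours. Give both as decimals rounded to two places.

Mon: 11:16–21:16 = 10 h 0 min
Tue: 08:43–15:55 = 7 h 12 min
Wed: 05:21–10:36 = 5 h 15 min
Mon reg 9 h 0 min / OT 1 h 0 min; Tue reg 7 h 12 min / OT 0 h 0 min; Wed reg 5 h 15 min / OT 0 h 0 min.
Totals: regular 21 h 27 min, overtime 1 h 0 min.

Regular 21.45 hours, overtime 1.00 hours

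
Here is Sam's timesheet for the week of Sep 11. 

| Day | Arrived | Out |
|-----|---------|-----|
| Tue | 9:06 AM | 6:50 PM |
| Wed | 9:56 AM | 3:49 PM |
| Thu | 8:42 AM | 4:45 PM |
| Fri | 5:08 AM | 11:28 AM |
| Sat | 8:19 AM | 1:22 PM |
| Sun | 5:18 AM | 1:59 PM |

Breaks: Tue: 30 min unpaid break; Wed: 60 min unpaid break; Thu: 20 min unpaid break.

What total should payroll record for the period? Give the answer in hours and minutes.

Tue: 9:06 AM–6:50 PM = 9 h 44 min; less 30 min break → 9 h 14 min
Wed: 9:56 AM–3:49 PM = 5 h 53 min; less 60 min break → 4 h 53 min
Thu: 8:42 AM–4:45 PM = 8 h 3 min; less 20 min break → 7 h 43 min
Fri: 5:08 AM–11:28 AM = 6 h 20 min
Sat: 8:19 AM–1:22 PM = 5 h 3 min
Sun: 5:18 AM–1:59 PM = 8 h 41 min
Total: 9 h 14 min + 4 h 53 min + 7 h 43 min + 6 h 20 min + 5 h 3 min + 8 h 41 min = 41 h 54 min.

41 h 54 min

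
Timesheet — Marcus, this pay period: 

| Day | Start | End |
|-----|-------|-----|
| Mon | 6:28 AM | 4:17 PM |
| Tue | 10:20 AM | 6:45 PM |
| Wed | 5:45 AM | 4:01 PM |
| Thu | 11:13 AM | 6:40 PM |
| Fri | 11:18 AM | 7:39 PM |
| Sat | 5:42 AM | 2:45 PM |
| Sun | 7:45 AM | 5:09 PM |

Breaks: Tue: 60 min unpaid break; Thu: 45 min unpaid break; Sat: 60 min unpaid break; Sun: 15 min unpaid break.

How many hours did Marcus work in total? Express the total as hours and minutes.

59 h 45 min

Mon: 6:28 AM–4:17 PM = 9 h 49 min
Tue: 10:20 AM–6:45 PM = 8 h 25 min; less 60 min break → 7 h 25 min
Wed: 5:45 AM–4:01 PM = 10 h 16 min
Thu: 11:13 AM–6:40 PM = 7 h 27 min; less 45 min break → 6 h 42 min
Fri: 11:18 AM–7:39 PM = 8 h 21 min
Sat: 5:42 AM–2:45 PM = 9 h 3 min; less 60 min break → 8 h 3 min
Sun: 7:45 AM–5:09 PM = 9 h 24 min; less 15 min break → 9 h 9 min
Total: 9 h 49 min + 7 h 25 min + 10 h 16 min + 6 h 42 min + 8 h 21 min + 8 h 3 min + 9 h 9 min = 59 h 45 min.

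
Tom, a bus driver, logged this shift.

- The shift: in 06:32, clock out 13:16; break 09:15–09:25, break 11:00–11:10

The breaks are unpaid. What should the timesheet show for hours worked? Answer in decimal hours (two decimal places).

6.40 hours

The shift: 06:32–13:16 = 6 h 44 min; less 20 min break → 6 h 24 min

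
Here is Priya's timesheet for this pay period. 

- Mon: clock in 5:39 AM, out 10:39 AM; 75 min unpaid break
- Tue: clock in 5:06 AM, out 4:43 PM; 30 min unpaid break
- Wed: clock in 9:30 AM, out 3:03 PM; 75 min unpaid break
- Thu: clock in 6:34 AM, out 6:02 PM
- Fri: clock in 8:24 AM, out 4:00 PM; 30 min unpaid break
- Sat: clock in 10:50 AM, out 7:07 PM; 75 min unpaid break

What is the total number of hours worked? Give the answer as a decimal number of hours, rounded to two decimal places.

Mon: 5:39 AM–10:39 AM = 5 h 0 min; less 75 min break → 3 h 45 min
Tue: 5:06 AM–4:43 PM = 11 h 37 min; less 30 min break → 11 h 7 min
Wed: 9:30 AM–3:03 PM = 5 h 33 min; less 75 min break → 4 h 18 min
Thu: 6:34 AM–6:02 PM = 11 h 28 min
Fri: 8:24 AM–4:00 PM = 7 h 36 min; less 30 min break → 7 h 6 min
Sat: 10:50 AM–7:07 PM = 8 h 17 min; less 75 min break → 7 h 2 min
Total: 3 h 45 min + 11 h 7 min + 4 h 18 min + 11 h 28 min + 7 h 6 min + 7 h 2 min = 44 h 46 min.

44.77 hours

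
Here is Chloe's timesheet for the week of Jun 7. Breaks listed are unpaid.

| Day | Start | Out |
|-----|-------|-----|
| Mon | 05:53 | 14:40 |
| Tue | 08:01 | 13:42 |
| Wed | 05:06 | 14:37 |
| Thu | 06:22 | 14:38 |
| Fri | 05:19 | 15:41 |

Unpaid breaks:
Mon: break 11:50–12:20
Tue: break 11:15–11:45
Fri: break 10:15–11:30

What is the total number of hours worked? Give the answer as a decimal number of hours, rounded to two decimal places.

Mon: 05:53–14:40 = 8 h 47 min; less 30 min break → 8 h 17 min
Tue: 08:01–13:42 = 5 h 41 min; less 30 min break → 5 h 11 min
Wed: 05:06–14:37 = 9 h 31 min
Thu: 06:22–14:38 = 8 h 16 min
Fri: 05:19–15:41 = 10 h 22 min; less 75 min break → 9 h 7 min
Total: 8 h 17 min + 5 h 11 min + 9 h 31 min + 8 h 16 min + 9 h 7 min = 40 h 22 min.

40.37 hours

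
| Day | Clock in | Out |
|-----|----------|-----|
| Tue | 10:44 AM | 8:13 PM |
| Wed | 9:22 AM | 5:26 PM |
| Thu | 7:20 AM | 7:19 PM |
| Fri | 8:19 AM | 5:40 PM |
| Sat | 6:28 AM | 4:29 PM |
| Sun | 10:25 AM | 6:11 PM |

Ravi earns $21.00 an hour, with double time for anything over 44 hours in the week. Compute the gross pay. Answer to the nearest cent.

Tue: 10:44 AM–8:13 PM = 9 h 29 min
Wed: 9:22 AM–5:26 PM = 8 h 4 min
Thu: 7:20 AM–7:19 PM = 11 h 59 min
Fri: 8:19 AM–5:40 PM = 9 h 21 min
Sat: 6:28 AM–4:29 PM = 10 h 1 min
Sun: 10:25 AM–6:11 PM = 7 h 46 min
Total worked: 56 h 40 min = 3400 min.
Regular 44 h 0 min = 2640 min at $21.00/h; overtime 12 h 40 min = 760 min at $42.00/h.
Pay = (2640 × $21.00 + 760 × $42.00) ÷ 60 = $1456.00.

$1456.00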